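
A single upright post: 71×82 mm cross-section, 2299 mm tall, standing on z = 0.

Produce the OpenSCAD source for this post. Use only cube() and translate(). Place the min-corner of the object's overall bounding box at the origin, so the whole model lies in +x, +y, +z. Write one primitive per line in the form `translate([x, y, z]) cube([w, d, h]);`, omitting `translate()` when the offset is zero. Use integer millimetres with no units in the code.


cube([71, 82, 2299]);


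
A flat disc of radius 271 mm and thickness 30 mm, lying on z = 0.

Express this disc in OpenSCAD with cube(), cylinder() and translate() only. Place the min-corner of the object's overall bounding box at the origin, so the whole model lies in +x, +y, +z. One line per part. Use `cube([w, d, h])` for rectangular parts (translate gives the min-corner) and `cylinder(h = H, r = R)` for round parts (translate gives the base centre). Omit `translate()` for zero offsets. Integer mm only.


translate([271, 271, 0]) cylinder(h = 30, r = 271);


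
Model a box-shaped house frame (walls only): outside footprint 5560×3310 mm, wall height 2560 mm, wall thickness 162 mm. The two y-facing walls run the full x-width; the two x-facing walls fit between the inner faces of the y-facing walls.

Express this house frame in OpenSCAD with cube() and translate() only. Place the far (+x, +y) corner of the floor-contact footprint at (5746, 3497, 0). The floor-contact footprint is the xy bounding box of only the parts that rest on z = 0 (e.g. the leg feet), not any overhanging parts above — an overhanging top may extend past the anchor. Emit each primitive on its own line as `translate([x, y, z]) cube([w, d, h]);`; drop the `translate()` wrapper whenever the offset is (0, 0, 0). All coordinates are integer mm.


translate([186, 187, 0]) cube([5560, 162, 2560]);
translate([186, 3335, 0]) cube([5560, 162, 2560]);
translate([186, 349, 0]) cube([162, 2986, 2560]);
translate([5584, 349, 0]) cube([162, 2986, 2560]);


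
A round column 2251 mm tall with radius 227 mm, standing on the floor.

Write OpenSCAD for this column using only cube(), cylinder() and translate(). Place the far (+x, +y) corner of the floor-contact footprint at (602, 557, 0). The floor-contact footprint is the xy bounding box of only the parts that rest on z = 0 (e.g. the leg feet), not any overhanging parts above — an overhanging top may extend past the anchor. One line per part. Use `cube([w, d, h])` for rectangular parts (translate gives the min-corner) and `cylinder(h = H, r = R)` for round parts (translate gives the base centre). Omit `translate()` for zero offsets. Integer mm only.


translate([375, 330, 0]) cylinder(h = 2251, r = 227);


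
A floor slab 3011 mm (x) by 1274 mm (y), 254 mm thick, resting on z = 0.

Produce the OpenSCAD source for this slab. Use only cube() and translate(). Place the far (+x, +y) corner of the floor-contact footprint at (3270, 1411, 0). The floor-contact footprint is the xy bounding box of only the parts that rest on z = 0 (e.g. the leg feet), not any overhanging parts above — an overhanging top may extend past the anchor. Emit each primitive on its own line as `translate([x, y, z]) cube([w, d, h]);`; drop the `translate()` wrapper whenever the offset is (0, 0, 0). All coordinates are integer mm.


translate([259, 137, 0]) cube([3011, 1274, 254]);


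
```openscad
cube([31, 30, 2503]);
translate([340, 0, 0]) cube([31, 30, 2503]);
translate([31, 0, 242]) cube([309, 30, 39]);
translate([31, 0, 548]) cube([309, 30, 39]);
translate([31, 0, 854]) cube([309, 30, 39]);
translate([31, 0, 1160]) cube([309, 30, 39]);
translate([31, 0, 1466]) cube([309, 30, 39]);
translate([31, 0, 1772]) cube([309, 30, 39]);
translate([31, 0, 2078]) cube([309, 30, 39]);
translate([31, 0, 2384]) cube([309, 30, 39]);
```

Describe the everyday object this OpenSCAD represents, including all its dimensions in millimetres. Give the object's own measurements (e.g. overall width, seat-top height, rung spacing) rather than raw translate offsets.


A straight ladder. Two 31×30 mm vertical rails, 2503 mm tall, stand 371 mm apart (outside-to-outside) with their front faces coplanar on the −y side. 8 rungs, each 30 mm deep and 39 mm tall, span between the inner faces of the rails, front faces flush with the rails. The lowest rung's underside is at z = 242 mm and rungs are spaced 306 mm apart (underside to underside).


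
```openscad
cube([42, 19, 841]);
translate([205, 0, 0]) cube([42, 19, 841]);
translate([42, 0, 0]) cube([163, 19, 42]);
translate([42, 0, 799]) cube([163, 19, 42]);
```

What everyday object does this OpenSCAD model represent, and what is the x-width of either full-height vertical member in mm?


A picture frame. The border width is 42 mm.

Four thin pieces enclosing a rectangular opening — a picture frame. The two full-height stiles are 841 mm tall; the top rail sits at z = 799 and is 42 mm tall, so the border above the opening is 841 − 799 = 42 mm, matching the stile x-width.


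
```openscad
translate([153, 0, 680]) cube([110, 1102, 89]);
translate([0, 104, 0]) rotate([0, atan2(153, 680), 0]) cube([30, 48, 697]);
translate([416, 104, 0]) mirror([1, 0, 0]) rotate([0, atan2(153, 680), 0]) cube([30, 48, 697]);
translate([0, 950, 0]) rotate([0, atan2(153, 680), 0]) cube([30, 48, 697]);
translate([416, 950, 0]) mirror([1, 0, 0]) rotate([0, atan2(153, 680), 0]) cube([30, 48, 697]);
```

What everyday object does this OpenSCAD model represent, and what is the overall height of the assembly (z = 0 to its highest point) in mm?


A sawhorse. The overall height is 769 mm.

A beam across two mirrored pairs of raked legs — a sawhorse. The beam's underside is at z = 680 (matching the legs' vertical rise in atan2(153, 680)) and the beam is 89 mm tall, so its top is at 680 + 89 = 769 mm. The raked legs top out at the beam's underside, so that is the highest point.


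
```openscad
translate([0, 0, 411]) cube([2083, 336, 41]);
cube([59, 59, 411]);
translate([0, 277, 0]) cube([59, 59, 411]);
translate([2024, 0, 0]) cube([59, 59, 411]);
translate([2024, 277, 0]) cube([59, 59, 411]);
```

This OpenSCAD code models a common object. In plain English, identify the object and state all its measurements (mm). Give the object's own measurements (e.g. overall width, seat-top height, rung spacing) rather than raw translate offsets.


A long wooden bench with a 2083 mm (x) × 336 mm (y) seat, 41 mm thick, its top surface 452 mm above the floor. Four 59 mm square legs at the seat corners, flush with the edges, run from z = 0 to the seat underside.


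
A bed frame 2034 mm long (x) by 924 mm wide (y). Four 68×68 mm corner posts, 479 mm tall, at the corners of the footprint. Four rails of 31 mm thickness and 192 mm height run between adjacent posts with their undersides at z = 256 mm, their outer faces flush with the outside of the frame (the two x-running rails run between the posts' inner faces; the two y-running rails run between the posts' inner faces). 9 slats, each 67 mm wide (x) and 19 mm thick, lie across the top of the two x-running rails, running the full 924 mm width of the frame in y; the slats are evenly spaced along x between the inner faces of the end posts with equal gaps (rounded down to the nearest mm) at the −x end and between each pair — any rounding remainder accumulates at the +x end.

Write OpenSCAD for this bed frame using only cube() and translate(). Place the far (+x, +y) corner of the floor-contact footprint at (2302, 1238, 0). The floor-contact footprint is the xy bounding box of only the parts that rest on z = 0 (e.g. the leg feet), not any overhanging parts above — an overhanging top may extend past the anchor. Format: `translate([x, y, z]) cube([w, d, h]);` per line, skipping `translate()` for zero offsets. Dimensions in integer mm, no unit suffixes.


translate([268, 314, 0]) cube([68, 68, 479]);
translate([268, 1170, 0]) cube([68, 68, 479]);
translate([2234, 314, 0]) cube([68, 68, 479]);
translate([2234, 1170, 0]) cube([68, 68, 479]);
translate([336, 314, 256]) cube([1898, 31, 192]);
translate([336, 1207, 256]) cube([1898, 31, 192]);
translate([268, 382, 256]) cube([31, 788, 192]);
translate([2271, 382, 256]) cube([31, 788, 192]);
translate([465, 314, 448]) cube([67, 924, 19]);
translate([661, 314, 448]) cube([67, 924, 19]);
translate([857, 314, 448]) cube([67, 924, 19]);
translate([1053, 314, 448]) cube([67, 924, 19]);
translate([1249, 314, 448]) cube([67, 924, 19]);
translate([1445, 314, 448]) cube([67, 924, 19]);
translate([1641, 314, 448]) cube([67, 924, 19]);
translate([1837, 314, 448]) cube([67, 924, 19]);
translate([2033, 314, 448]) cube([67, 924, 19]);


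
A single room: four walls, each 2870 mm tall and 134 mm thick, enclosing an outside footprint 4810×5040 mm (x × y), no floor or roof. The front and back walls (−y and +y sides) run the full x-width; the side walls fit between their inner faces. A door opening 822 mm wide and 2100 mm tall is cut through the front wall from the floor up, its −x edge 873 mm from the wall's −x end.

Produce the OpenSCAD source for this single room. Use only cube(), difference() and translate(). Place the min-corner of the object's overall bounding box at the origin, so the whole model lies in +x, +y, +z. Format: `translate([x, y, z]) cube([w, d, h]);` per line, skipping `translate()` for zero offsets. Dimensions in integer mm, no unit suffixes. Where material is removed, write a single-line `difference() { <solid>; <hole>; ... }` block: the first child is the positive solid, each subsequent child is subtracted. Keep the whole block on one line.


difference() { cube([4810, 134, 2870]); translate([873, 0, 0]) cube([822, 134, 2100]); }
translate([0, 4906, 0]) cube([4810, 134, 2870]);
translate([0, 134, 0]) cube([134, 4772, 2870]);
translate([4676, 134, 0]) cube([134, 4772, 2870]);


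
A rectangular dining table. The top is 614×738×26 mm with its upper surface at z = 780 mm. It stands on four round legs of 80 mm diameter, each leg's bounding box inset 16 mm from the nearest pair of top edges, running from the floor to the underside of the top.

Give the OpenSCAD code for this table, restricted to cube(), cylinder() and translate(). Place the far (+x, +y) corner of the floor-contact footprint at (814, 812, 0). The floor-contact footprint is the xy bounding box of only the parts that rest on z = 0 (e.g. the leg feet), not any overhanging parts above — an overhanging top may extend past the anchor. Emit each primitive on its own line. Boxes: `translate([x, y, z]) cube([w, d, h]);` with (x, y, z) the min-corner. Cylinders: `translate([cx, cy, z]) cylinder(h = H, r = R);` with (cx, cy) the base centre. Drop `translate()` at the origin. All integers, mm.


translate([216, 90, 754]) cube([614, 738, 26]);
translate([272, 146, 0]) cylinder(h = 754, r = 40);
translate([774, 146, 0]) cylinder(h = 754, r = 40);
translate([272, 772, 0]) cylinder(h = 754, r = 40);
translate([774, 772, 0]) cylinder(h = 754, r = 40);


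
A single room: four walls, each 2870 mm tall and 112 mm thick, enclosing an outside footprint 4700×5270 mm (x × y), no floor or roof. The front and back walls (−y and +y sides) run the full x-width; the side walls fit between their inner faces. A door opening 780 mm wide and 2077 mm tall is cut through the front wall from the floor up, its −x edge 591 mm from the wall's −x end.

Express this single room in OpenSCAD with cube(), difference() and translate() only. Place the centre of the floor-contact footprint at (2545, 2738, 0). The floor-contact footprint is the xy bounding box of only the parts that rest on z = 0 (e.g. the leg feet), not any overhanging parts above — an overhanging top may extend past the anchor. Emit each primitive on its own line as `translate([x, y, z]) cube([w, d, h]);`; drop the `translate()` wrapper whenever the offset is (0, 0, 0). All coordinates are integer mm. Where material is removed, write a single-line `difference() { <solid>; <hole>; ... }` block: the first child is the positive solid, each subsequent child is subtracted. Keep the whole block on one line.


difference() { translate([195, 103, 0]) cube([4700, 112, 2870]); translate([786, 103, 0]) cube([780, 112, 2077]); }
translate([195, 5261, 0]) cube([4700, 112, 2870]);
translate([195, 215, 0]) cube([112, 5046, 2870]);
translate([4783, 215, 0]) cube([112, 5046, 2870]);


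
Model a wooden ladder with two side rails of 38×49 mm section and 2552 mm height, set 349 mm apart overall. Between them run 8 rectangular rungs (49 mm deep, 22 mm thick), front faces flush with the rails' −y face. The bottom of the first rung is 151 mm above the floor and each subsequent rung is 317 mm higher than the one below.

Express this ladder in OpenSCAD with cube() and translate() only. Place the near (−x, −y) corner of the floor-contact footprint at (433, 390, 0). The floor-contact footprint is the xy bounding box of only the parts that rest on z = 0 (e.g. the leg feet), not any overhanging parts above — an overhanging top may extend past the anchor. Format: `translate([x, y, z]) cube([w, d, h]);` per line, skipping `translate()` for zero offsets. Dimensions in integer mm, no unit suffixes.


translate([433, 390, 0]) cube([38, 49, 2552]);
translate([744, 390, 0]) cube([38, 49, 2552]);
translate([471, 390, 151]) cube([273, 49, 22]);
translate([471, 390, 468]) cube([273, 49, 22]);
translate([471, 390, 785]) cube([273, 49, 22]);
translate([471, 390, 1102]) cube([273, 49, 22]);
translate([471, 390, 1419]) cube([273, 49, 22]);
translate([471, 390, 1736]) cube([273, 49, 22]);
translate([471, 390, 2053]) cube([273, 49, 22]);
translate([471, 390, 2370]) cube([273, 49, 22]);


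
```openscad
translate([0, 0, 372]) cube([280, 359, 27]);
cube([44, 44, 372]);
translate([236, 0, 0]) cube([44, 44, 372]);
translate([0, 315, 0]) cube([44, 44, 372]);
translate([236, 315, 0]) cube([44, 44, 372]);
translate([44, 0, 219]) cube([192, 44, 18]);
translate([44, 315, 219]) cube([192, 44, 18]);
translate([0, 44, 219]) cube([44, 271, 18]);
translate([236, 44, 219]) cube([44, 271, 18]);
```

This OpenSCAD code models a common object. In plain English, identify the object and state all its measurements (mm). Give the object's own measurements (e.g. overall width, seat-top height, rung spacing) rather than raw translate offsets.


A simple wooden stool: a rectangular seat 280 mm (x) by 359 mm (y), 27 mm thick, top face at z = 399 mm, on four square legs, each 44×44 mm in cross-section. The legs rest on z = 0, each flush with a corner of the seat. Four stretchers, 44 mm wide and 18 mm tall, connect adjacent legs with their undersides at z = 219 mm, each running between the inner faces of the legs it joins and aligned with the legs' outer faces on the other axis.


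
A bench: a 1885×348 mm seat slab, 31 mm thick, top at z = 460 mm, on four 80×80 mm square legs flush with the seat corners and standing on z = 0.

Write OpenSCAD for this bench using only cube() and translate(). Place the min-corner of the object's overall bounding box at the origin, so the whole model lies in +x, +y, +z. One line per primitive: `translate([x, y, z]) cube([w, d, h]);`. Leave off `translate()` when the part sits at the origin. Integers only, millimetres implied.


translate([0, 0, 429]) cube([1885, 348, 31]);
cube([80, 80, 429]);
translate([0, 268, 0]) cube([80, 80, 429]);
translate([1805, 0, 0]) cube([80, 80, 429]);
translate([1805, 268, 0]) cube([80, 80, 429]);


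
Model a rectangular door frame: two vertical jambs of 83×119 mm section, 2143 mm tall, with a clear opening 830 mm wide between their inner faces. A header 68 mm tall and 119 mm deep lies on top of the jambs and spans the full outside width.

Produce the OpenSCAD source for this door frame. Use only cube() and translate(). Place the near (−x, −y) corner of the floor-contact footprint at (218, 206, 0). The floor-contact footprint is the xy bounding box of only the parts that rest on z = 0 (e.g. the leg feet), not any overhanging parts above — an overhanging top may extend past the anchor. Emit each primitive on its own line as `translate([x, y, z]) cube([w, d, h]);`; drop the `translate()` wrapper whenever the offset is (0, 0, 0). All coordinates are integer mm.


translate([218, 206, 0]) cube([83, 119, 2143]);
translate([1131, 206, 0]) cube([83, 119, 2143]);
translate([218, 206, 2143]) cube([996, 119, 68]);


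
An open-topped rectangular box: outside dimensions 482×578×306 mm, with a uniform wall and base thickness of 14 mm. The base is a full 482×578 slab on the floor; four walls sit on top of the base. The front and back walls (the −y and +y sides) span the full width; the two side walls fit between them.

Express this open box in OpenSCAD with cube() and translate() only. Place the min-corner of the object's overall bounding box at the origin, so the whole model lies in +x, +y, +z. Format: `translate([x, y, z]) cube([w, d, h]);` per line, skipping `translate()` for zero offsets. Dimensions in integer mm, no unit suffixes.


cube([482, 578, 14]);
translate([0, 0, 14]) cube([482, 14, 292]);
translate([0, 564, 14]) cube([482, 14, 292]);
translate([0, 14, 14]) cube([14, 550, 292]);
translate([468, 14, 14]) cube([14, 550, 292]);


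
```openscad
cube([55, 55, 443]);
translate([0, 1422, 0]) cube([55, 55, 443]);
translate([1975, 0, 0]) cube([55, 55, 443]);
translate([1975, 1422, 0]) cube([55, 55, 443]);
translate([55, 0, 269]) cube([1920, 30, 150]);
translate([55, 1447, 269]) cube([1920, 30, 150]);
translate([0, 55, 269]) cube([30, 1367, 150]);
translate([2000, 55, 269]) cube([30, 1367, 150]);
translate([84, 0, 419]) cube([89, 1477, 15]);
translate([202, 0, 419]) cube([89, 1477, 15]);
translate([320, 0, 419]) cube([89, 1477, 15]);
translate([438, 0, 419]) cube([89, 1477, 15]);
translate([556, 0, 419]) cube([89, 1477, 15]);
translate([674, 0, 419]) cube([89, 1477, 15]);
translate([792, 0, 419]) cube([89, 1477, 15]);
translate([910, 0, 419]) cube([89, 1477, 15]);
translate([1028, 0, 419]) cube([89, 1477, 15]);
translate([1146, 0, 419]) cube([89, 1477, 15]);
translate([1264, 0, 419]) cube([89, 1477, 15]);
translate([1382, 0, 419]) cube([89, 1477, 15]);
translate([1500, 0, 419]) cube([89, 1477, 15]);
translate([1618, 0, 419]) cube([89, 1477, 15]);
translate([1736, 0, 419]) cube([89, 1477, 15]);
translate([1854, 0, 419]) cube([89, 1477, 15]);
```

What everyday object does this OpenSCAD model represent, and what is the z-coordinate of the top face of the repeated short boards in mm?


A bed frame. The slat-top height is 434 mm.

Four posts, four rails, and a row of slats — a bed frame. Slats sit on the rails at z = 269 + 150 = 419; with slat thickness 15, the top is 434 mm.


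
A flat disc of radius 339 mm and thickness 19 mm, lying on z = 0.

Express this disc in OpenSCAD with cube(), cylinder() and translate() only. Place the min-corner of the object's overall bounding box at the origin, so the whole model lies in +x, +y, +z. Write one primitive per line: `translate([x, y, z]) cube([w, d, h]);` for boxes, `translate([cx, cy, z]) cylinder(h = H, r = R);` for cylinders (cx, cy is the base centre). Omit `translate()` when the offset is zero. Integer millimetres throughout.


translate([339, 339, 0]) cylinder(h = 19, r = 339);


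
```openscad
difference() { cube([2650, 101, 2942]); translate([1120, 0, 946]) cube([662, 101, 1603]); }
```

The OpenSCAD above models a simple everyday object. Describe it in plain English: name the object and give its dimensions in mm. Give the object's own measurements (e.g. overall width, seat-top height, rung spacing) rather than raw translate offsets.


A wall 2650 mm long (x), 101 mm thick (y), 2942 mm tall, with a rectangular window opening cut through it. The opening is 662 mm wide and 1603 mm tall; its sill is at z = 946 mm and its near (−x) edge is 1120 mm from the wall's −x end. The opening passes through the full wall thickness.


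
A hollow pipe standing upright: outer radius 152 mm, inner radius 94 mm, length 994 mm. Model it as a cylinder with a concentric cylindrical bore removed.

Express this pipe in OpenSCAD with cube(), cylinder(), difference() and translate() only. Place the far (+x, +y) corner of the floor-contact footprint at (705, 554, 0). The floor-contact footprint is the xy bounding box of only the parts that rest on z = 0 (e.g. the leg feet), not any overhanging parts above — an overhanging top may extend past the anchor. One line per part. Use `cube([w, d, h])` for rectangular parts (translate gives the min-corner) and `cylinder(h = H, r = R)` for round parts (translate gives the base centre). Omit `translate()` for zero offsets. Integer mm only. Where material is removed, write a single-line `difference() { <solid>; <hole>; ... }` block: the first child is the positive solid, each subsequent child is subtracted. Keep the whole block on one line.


difference() { translate([553, 402, 0]) cylinder(h = 994, r = 152); translate([553, 402, 0]) cylinder(h = 994, r = 94); }


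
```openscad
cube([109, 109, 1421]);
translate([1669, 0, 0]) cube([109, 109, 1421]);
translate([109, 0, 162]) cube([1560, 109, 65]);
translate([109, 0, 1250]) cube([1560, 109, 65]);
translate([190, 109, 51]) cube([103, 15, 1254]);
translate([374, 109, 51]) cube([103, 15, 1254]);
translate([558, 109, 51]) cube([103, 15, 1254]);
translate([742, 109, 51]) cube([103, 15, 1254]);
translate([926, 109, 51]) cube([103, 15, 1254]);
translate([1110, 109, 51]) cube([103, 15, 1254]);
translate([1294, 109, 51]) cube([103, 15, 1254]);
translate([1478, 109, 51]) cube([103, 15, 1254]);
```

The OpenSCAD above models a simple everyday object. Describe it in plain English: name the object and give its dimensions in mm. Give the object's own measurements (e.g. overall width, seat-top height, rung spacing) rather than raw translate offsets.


A fence section. Two 109×109 mm posts, 1421 mm tall, stand on the floor with a clear span of 1560 mm between their inner faces. Two horizontal rails of 109×65 mm section span the gap between the posts with their undersides at z = 162 mm and z = 1250 mm, flush with the posts' −y face. 8 pickets, each 103 mm wide, 15 mm thick and 1254 mm tall, are fixed to the +y face of the rails with their bottoms at z = 51 mm, spaced across the span with a 81 mm gap after the −x post and between neighbouring pickets, with 88 mm left before the +x post.


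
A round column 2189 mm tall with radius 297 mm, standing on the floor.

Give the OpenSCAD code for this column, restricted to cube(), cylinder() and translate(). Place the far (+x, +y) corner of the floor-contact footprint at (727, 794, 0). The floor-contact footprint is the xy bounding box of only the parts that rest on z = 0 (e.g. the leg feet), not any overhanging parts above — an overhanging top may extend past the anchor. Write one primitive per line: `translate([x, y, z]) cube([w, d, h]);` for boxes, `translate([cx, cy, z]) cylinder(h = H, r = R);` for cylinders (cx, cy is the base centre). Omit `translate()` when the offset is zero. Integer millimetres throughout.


translate([430, 497, 0]) cylinder(h = 2189, r = 297);


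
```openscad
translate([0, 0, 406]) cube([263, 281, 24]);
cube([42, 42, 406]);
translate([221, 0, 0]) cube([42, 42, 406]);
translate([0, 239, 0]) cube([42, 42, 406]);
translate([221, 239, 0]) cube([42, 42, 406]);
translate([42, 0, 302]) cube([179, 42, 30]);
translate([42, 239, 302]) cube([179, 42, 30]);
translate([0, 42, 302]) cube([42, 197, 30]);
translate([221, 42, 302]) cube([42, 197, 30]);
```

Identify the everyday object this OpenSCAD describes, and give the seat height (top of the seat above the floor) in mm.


A stool. The seat height is 430 mm.

A 263×281×24 slab at z = 406 on four corner posts — a stool. The seat top is 406 + 24 = 430 mm.


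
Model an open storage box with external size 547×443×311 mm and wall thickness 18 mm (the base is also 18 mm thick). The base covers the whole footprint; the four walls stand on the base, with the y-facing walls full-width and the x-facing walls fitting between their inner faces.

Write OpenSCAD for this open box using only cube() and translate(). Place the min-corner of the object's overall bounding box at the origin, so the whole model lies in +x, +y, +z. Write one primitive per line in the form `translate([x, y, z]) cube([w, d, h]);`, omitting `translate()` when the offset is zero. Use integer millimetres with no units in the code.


cube([547, 443, 18]);
translate([0, 0, 18]) cube([547, 18, 293]);
translate([0, 425, 18]) cube([547, 18, 293]);
translate([0, 18, 18]) cube([18, 407, 293]);
translate([529, 18, 18]) cube([18, 407, 293]);


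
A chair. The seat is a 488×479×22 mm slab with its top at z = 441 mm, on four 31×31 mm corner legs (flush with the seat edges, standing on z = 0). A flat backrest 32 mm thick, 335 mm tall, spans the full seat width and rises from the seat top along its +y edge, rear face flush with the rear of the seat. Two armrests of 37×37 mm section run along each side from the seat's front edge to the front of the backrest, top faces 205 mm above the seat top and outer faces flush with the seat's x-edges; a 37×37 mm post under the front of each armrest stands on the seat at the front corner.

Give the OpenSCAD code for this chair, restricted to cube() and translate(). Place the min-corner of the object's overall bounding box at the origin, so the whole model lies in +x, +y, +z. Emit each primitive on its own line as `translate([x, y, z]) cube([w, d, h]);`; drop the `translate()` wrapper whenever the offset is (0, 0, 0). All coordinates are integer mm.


// leg_h = 441 - 22 = 419
// arm post h = 205 - 37 = 168
translate([0, 0, 419]) cube([488, 479, 22]);
cube([31, 31, 419]);
translate([457, 0, 0]) cube([31, 31, 419]);
translate([0, 448, 0]) cube([31, 31, 419]);
translate([457, 448, 0]) cube([31, 31, 419]);
translate([0, 447, 441]) cube([488, 32, 335]);
translate([0, 0, 609]) cube([37, 447, 37]);
translate([451, 0, 609]) cube([37, 447, 37]);
translate([0, 0, 441]) cube([37, 37, 168]);
translate([451, 0, 441]) cube([37, 37, 168]);


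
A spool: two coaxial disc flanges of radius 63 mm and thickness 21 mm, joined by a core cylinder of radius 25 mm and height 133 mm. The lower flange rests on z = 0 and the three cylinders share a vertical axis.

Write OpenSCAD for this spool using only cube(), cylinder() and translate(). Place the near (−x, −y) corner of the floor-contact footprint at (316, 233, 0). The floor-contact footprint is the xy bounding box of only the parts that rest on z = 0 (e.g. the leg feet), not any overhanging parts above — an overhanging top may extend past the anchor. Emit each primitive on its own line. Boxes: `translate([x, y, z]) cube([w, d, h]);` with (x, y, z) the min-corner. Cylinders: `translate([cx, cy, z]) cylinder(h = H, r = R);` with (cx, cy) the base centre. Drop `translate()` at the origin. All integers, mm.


translate([379, 296, 0]) cylinder(h = 21, r = 63);
translate([379, 296, 21]) cylinder(h = 133, r = 25);
translate([379, 296, 154]) cylinder(h = 21, r = 63);


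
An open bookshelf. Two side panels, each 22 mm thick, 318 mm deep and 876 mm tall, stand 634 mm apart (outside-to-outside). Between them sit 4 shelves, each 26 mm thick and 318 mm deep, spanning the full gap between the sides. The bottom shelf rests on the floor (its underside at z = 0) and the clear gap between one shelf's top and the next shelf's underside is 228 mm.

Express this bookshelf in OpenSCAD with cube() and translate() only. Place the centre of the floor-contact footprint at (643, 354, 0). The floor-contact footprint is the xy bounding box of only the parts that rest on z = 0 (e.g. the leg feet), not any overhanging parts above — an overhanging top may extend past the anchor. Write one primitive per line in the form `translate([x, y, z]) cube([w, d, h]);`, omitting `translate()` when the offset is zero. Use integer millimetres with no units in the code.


translate([326, 195, 0]) cube([22, 318, 876]);
translate([938, 195, 0]) cube([22, 318, 876]);
translate([348, 195, 0]) cube([590, 318, 26]);
translate([348, 195, 254]) cube([590, 318, 26]);
translate([348, 195, 508]) cube([590, 318, 26]);
translate([348, 195, 762]) cube([590, 318, 26]);


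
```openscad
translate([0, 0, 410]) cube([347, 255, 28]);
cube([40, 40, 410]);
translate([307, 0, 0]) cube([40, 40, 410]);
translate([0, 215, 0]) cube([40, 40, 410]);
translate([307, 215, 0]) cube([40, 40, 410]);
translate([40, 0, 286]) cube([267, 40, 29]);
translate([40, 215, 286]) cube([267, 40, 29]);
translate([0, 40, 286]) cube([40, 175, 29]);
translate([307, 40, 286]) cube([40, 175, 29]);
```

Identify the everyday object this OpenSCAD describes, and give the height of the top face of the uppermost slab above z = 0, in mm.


A stool. The seat height is 438 mm.

A 347×255×28 slab at z = 410 on four corner posts — a stool. The seat top is 410 + 28 = 438 mm.


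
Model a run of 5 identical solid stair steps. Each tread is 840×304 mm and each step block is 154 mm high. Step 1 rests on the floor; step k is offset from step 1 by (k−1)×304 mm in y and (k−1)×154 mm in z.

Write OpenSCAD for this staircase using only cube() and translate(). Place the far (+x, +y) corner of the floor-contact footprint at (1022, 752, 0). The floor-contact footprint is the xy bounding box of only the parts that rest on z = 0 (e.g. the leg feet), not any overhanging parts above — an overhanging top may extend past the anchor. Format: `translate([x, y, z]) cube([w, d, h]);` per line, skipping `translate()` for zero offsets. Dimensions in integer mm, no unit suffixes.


translate([182, 448, 0]) cube([840, 304, 154]);
translate([182, 752, 154]) cube([840, 304, 154]);
translate([182, 1056, 308]) cube([840, 304, 154]);
translate([182, 1360, 462]) cube([840, 304, 154]);
translate([182, 1664, 616]) cube([840, 304, 154]);


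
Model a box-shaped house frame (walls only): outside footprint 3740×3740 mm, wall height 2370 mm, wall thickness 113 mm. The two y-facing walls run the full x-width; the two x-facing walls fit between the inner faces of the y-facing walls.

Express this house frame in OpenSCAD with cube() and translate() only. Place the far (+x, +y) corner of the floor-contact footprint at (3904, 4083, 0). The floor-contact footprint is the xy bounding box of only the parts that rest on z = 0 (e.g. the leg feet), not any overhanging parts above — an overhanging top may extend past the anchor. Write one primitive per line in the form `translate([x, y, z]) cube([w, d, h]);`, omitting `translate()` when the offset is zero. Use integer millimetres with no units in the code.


translate([164, 343, 0]) cube([3740, 113, 2370]);
translate([164, 3970, 0]) cube([3740, 113, 2370]);
translate([164, 456, 0]) cube([113, 3514, 2370]);
translate([3791, 456, 0]) cube([113, 3514, 2370]);


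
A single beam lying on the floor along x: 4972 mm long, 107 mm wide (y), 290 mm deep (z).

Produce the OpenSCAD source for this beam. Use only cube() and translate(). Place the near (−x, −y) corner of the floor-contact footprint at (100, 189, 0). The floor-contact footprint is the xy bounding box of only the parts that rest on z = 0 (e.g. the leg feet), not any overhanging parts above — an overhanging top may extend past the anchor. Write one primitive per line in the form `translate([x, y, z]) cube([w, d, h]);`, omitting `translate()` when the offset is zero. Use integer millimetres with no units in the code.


translate([100, 189, 0]) cube([4972, 107, 290]);


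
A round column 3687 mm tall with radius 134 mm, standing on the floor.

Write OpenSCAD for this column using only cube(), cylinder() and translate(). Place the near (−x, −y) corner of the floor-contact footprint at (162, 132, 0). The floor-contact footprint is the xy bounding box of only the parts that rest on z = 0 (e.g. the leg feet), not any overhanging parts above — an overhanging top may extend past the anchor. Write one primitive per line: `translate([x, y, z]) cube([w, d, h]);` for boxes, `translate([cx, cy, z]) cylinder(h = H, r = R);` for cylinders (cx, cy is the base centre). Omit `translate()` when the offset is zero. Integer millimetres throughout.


translate([296, 266, 0]) cylinder(h = 3687, r = 134);


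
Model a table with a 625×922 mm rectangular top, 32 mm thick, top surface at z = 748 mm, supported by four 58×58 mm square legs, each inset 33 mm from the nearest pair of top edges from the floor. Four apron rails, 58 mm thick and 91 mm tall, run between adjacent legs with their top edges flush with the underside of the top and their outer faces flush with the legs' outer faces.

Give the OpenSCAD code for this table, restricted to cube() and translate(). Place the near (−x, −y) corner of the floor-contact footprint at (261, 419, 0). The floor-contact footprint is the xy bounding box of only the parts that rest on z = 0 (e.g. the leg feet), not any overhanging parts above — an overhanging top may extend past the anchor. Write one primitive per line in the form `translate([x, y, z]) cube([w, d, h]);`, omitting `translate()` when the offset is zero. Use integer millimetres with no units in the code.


translate([228, 386, 716]) cube([625, 922, 32]);
translate([261, 419, 0]) cube([58, 58, 716]);
translate([762, 419, 0]) cube([58, 58, 716]);
translate([261, 1217, 0]) cube([58, 58, 716]);
translate([762, 1217, 0]) cube([58, 58, 716]);
translate([319, 419, 625]) cube([443, 58, 91]);
translate([319, 1217, 625]) cube([443, 58, 91]);
translate([261, 477, 625]) cube([58, 740, 91]);
translate([762, 477, 625]) cube([58, 740, 91]);


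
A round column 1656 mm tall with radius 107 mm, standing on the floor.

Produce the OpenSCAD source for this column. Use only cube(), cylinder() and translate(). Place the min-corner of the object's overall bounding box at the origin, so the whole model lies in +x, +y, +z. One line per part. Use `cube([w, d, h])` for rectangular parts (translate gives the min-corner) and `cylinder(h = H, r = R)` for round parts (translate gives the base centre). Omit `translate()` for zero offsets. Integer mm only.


translate([107, 107, 0]) cylinder(h = 1656, r = 107);


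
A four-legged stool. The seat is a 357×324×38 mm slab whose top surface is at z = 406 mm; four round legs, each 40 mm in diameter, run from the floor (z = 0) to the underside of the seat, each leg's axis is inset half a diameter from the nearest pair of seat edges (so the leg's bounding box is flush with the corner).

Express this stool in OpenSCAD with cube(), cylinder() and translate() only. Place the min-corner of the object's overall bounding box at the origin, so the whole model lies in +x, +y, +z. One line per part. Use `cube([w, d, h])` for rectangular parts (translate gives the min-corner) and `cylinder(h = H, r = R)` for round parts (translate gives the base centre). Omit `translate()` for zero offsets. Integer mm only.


translate([0, 0, 368]) cube([357, 324, 38]);
translate([20, 20, 0]) cylinder(h = 368, r = 20);
translate([337, 20, 0]) cylinder(h = 368, r = 20);
translate([20, 304, 0]) cylinder(h = 368, r = 20);
translate([337, 304, 0]) cylinder(h = 368, r = 20);


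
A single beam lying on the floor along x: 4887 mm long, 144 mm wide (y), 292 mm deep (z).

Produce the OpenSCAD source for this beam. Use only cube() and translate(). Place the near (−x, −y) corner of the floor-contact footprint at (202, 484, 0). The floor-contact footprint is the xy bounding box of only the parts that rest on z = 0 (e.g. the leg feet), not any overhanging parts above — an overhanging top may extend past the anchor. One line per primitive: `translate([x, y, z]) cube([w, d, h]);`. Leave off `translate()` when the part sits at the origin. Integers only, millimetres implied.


translate([202, 484, 0]) cube([4887, 144, 292]);


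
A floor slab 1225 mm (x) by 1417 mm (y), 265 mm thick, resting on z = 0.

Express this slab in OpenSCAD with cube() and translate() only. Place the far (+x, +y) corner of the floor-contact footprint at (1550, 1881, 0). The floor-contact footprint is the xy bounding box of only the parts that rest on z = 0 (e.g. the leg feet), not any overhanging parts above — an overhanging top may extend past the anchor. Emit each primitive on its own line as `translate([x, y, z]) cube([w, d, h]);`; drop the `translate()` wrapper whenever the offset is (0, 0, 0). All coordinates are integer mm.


translate([325, 464, 0]) cube([1225, 1417, 265]);


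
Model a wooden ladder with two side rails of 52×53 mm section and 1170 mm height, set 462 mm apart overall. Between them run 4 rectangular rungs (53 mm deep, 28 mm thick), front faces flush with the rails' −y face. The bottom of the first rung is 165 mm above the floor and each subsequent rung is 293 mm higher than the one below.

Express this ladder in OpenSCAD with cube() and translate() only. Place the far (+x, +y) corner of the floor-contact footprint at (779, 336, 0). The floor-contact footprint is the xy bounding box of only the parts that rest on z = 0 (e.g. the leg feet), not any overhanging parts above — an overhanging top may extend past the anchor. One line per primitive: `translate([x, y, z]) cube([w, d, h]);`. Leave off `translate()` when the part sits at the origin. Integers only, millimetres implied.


// rung span = 462 - 2*52 = 358
// rung[k] z = 165 + k*293
translate([317, 283, 0]) cube([52, 53, 1170]);
translate([727, 283, 0]) cube([52, 53, 1170]);
translate([369, 283, 165]) cube([358, 53, 28]);
translate([369, 283, 458]) cube([358, 53, 28]);
translate([369, 283, 751]) cube([358, 53, 28]);
translate([369, 283, 1044]) cube([358, 53, 28]);


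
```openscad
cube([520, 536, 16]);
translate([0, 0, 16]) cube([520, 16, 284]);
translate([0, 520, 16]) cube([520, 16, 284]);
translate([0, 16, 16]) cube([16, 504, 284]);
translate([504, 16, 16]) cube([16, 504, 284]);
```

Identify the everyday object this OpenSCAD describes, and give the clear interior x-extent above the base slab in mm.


An open box. The internal width is 488 mm.

A 520×536 base slab with four walls standing on it — an open box. The base is 520 mm wide and the walls are 16 mm thick, so the internal width is 520 − 2 × 16 = 488 mm.


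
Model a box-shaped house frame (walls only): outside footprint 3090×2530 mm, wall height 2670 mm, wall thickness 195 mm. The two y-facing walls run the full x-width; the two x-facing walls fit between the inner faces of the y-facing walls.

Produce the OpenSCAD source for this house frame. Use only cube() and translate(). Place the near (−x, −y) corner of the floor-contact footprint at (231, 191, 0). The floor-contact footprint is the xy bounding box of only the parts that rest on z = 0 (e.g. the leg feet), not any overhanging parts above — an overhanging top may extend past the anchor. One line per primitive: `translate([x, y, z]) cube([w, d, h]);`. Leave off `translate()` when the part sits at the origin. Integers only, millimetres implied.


translate([231, 191, 0]) cube([3090, 195, 2670]);
translate([231, 2526, 0]) cube([3090, 195, 2670]);
translate([231, 386, 0]) cube([195, 2140, 2670]);
translate([3126, 386, 0]) cube([195, 2140, 2670]);


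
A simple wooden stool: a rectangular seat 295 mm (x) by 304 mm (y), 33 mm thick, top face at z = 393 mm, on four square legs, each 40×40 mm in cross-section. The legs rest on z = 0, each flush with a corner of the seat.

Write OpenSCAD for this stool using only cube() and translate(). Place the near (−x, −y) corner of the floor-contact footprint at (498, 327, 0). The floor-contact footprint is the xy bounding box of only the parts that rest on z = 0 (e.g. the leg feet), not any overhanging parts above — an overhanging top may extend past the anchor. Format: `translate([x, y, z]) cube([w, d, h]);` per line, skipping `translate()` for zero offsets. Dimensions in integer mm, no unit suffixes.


translate([498, 327, 360]) cube([295, 304, 33]);
translate([498, 327, 0]) cube([40, 40, 360]);
translate([753, 327, 0]) cube([40, 40, 360]);
translate([498, 591, 0]) cube([40, 40, 360]);
translate([753, 591, 0]) cube([40, 40, 360]);


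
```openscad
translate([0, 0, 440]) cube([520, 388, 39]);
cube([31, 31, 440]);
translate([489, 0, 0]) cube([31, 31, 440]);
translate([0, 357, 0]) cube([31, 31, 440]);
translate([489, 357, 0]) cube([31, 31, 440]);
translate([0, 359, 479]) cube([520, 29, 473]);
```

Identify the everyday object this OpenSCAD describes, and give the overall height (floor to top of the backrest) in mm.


A chair. The overall height is 952 mm.

A slab on four corner posts with a tall panel at the back — a chair. The seat slab sits at z = 440 with thickness 39, and the 473 mm backrest starts at the seat top, so the overall height is 440 + 39 + 473 = 952 mm.
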